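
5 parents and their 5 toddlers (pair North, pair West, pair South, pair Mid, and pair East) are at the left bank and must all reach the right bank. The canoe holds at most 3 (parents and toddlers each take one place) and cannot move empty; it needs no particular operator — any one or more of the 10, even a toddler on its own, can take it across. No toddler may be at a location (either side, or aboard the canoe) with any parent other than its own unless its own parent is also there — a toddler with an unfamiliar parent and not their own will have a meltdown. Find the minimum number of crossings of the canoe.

11

Counting alone: each trip to the right bank takes at most 3 across and each return brings at least 1 back, so after t trips out (and t−1 returns) at most 3t − (t−1) of the 10 are across; that first reaches 10 at t = 5, so at least 9 crossings are needed.
The safety rule pushes this higher. Following every safe sequence of crossings, the most of the 10 that can be at the right bank as the canoe arrives there on crossing 9 is 9 — never all 10.
So no plan with fewer than 11 crossings exists, and this one achieves 11:
1. parent North and toddler North cross → the right bank.
2. parent North crosses ← the left bank.
3. toddler Mid, toddler South, and toddler West cross → the right bank.
4. toddler North crosses ← the left bank.
5. parent Mid, parent South, and parent West cross → the right bank.
6. parent West and toddler West cross ← the left bank.
7. parent East, parent North, and parent West cross → the right bank.
8. toddler South crosses ← the left bank.
9. toddler North and toddler West cross → the right bank.
10. toddler North crosses ← the left bank.
11. toddler East, toddler North, and toddler South cross → the right bank.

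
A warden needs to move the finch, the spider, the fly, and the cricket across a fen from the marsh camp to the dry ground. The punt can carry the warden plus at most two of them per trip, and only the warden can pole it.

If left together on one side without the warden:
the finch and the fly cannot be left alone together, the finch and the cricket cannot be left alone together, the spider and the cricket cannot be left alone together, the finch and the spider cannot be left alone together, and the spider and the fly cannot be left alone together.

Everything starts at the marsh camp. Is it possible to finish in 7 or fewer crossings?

Yes — this plan uses 5 crossings (≤ 7):
1. Warden goes to the dry ground with the finch and the spider.
2. Warden goes back to the marsh camp with the finch.
3. Warden goes to the dry ground with the cricket and the fly.
4. Warden goes back to the marsh camp with the spider.
5. Warden goes to the dry ground with the finch and the spider.

Yes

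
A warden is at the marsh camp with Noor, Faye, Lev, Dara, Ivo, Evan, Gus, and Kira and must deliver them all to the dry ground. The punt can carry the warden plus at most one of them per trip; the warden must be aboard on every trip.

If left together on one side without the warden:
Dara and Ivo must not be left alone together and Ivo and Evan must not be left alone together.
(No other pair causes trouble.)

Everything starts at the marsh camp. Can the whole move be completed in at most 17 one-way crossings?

Yes

Yes — this plan uses 17 crossings (≤ 17):
1. Warden goes to the dry ground with Ivo.  [the marsh camp: Dara, Evan, Faye, Gus, Kira, Lev, Noor | the dry ground: Ivo]
2. Warden goes back to the marsh camp alone.  [the marsh camp: Dara, Evan, Faye, Gus, Kira, Lev, Noor | the dry ground: Ivo]
3. Warden goes to the dry ground with Noor.  [the marsh camp: Dara, Evan, Faye, Gus, Kira, Lev | the dry ground: Ivo, Noor]
4. Warden goes back to the marsh camp alone.  [the marsh camp: Dara, Evan, Faye, Gus, Kira, Lev | the dry ground: Ivo, Noor]
5. Warden goes to the dry ground with Faye.  [the marsh camp: Dara, Evan, Gus, Kira, Lev | the dry ground: Faye, Ivo, Noor]
6. Warden goes back to the marsh camp alone.  [the marsh camp: Dara, Evan, Gus, Kira, Lev | the dry ground: Faye, Ivo, Noor]
7. Warden goes to the dry ground with Lev.  [the marsh camp: Dara, Evan, Gus, Kira | the dry ground: Faye, Ivo, Lev, Noor]
8. Warden goes back to the marsh camp alone.  [the marsh camp: Dara, Evan, Gus, Kira | the dry ground: Faye, Ivo, Lev, Noor]
9. Warden goes to the dry ground with Dara.  [the marsh camp: Evan, Gus, Kira | the dry ground: Dara, Faye, Ivo, Lev, Noor]
10. Warden goes back to the marsh camp with Ivo.  [the marsh camp: Evan, Gus, Ivo, Kira | the dry ground: Dara, Faye, Lev, Noor]
11. Warden goes to the dry ground with Evan.  [the marsh camp: Gus, Ivo, Kira | the dry ground: Dara, Evan, Faye, Lev, Noor]
12. Warden goes back to the marsh camp alone.  [the marsh camp: Gus, Ivo, Kira | the dry ground: Dara, Evan, Faye, Lev, Noor]
13. Warden goes to the dry ground with Gus.  [the marsh camp: Ivo, Kira | the dry ground: Dara, Evan, Faye, Gus, Lev, Noor]
14. Warden goes back to the marsh camp alone.  [the marsh camp: Ivo, Kira | the dry ground: Dara, Evan, Faye, Gus, Lev, Noor]
15. Warden goes to the dry ground with Kira.  [the marsh camp: Ivo | the dry ground: Dara, Evan, Faye, Gus, Kira, Lev, Noor]
16. Warden goes back to the marsh camp alone.  [the marsh camp: Ivo | the dry ground: Dara, Evan, Faye, Gus, Kira, Lev, Noor]
17. Warden goes to the dry ground with Ivo.  [the marsh camp: — | the dry ground: Dara, Evan, Faye, Gus, Ivo, Kira, Lev, Noor]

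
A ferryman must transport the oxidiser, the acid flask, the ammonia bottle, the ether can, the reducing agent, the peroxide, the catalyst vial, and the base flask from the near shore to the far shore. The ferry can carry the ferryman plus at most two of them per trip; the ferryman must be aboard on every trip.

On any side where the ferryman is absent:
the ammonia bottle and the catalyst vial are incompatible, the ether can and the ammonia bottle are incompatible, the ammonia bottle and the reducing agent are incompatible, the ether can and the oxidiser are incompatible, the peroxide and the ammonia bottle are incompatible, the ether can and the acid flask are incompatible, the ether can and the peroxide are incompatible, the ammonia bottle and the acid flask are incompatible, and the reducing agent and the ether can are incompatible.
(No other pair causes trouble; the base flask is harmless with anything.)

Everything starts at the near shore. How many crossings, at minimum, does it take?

Following every safe sequence of crossings from the start, the most of the 8 that can be at the far shore as the ferry arrives there on crossings 1, 3, 5, 7 is 2, 3, 4, 5 respectively; the best ever achieved is 5 of 8.
From crossing 9 on, no configuration arises that was not already reachable earlier: only 60 distinct safe configurations (who is on which side, and where the ferry is) can ever be reached, none of them has everyone across, and every continuation just revisits them. So no valid plan exists.

impossible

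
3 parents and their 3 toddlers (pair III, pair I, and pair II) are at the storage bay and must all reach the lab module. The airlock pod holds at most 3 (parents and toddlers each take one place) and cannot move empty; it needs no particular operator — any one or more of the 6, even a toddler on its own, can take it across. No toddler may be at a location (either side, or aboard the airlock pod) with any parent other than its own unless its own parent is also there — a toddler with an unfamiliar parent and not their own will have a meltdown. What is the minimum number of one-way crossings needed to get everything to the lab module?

Counting alone: each trip to the lab module takes at most 3 across and each return brings at least 1 back, so after t trips out (and t−1 returns) at most 3t − (t−1) of the 6 are across; that first reaches 6 at t = 3, so at least 5 crossings are needed.
The plan below uses exactly 5 crossings, so it is optimal:
1. parent III and toddler III cross → the lab module.
2. parent III crosses ← the storage bay.
3. parent I, parent II, and parent III cross → the lab module.
4. toddler III crosses ← the storage bay.
5. toddler I, toddler II, and toddler III cross → the lab module.

5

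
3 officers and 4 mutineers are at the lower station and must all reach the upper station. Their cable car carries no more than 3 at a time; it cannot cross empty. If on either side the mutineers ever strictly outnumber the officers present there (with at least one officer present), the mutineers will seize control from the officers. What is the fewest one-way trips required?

impossible

The mutineers already outnumber the officers at the lower station before anyone moves, so the starting position itself is disallowed.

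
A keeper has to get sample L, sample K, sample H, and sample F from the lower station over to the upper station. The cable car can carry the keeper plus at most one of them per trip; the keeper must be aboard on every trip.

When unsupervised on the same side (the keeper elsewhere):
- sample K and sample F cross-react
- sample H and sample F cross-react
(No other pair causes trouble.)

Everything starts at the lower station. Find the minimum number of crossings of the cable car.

Counting alone: the keeper can take at most 1 across per trip to the upper station, so moving all 4 needs at least 4 loaded trips out, with a return between consecutive ones — at least 7 crossings.
The safety rule pushes this higher. Following every safe sequence of crossings, the most of the 4 that can be at the upper station as the cable car arrives there on crossing 7 is 3 — never all 4.
So no plan with fewer than 9 crossings exists, and this one achieves 9:
1. Keeper goes to the upper station with sample F.  [the lower station: sample H, sample K, sample L | the upper station: sample F]
2. Keeper goes back to the lower station alone.  [the lower station: sample H, sample K, sample L | the upper station: sample F]
3. Keeper goes to the upper station with sample L.  [the lower station: sample H, sample K | the upper station: sample F, sample L]
4. Keeper goes back to the lower station alone.  [the lower station: sample H, sample K | the upper station: sample F, sample L]
5. Keeper goes to the upper station with sample K.  [the lower station: sample H | the upper station: sample F, sample K, sample L]
6. Keeper goes back to the lower station with sample F.  [the lower station: sample F, sample H | the upper station: sample K, sample L]
7. Keeper goes to the upper station with sample H.  [the lower station: sample F | the upper station: sample H, sample K, sample L]
8. Keeper goes back to the lower station alone.  [the lower station: sample F | the upper station: sample H, sample K, sample L]
9. Keeper goes to the upper station with sample F.  [the lower station: — | the upper station: sample F, sample H, sample K, sample L]

9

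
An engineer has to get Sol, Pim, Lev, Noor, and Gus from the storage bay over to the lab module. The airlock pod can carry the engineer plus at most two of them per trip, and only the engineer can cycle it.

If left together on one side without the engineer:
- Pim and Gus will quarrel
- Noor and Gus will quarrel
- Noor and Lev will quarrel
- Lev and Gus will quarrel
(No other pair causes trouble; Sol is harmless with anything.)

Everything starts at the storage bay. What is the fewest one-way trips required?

7

Counting alone: the engineer can take at most 2 across per trip to the lab module, so moving all 5 needs at least 3 loaded trips out, with a return between consecutive ones — at least 5 crossings.
The safety rule pushes this higher. Following every safe sequence of crossings, the most of the 5 that can be at the lab module as the airlock pod arrives there on crossing 5 is 4 — never all 5.
So no plan with fewer than 7 crossings exists, and this one achieves 7:
1. Engineer goes to the lab module with Gus and Lev.
2. Engineer goes back to the storage bay with Lev.
3. Engineer goes to the lab module with Lev and Sol.
4. Engineer goes back to the storage bay with Lev.
5. Engineer goes to the lab module with Lev and Pim.
6. Engineer goes back to the storage bay with Gus.
7. Engineer goes to the lab module with Gus and Noor.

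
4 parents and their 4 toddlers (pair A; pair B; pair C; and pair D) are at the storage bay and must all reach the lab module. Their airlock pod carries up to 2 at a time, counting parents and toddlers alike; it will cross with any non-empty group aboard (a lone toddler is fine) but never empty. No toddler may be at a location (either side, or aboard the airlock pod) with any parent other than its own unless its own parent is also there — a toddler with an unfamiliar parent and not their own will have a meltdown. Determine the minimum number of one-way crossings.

impossible

Following every safe sequence of crossings from the start, the most of the 8 that can be at the lab module as the airlock pod arrives there on crossings 1, 3, 5 is 2, 3, 4 respectively; the best ever achieved is 4 of 8.
From crossing 7 on, no configuration arises that was not already reachable earlier: only 44 distinct safe configurations (who is on which side, and where the airlock pod is) can ever be reached, none of them has everyone across, and every continuation just revisits them. So no valid plan exists.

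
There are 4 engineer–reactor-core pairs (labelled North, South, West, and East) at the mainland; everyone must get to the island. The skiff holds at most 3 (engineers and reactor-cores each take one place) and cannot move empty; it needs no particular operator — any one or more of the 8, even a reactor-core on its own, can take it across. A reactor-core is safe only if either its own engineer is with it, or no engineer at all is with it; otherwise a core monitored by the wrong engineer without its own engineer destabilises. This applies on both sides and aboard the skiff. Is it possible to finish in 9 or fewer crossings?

Yes — this plan uses 9 crossings (≤ 9):
1. engineer North and reactor-core North cross → the island.
2. engineer North crosses ← the mainland.
3. engineer North, engineer South, and reactor-core South cross → the island.
4. engineer North and reactor-core North cross ← the mainland.
5. engineer East, engineer North, and engineer West cross → the island.
6. reactor-core South crosses ← the mainland.
7. reactor-core North and reactor-core South cross → the island.
8. reactor-core North crosses ← the mainland.
9. reactor-core East, reactor-core North, and reactor-core West cross → the island.

Yes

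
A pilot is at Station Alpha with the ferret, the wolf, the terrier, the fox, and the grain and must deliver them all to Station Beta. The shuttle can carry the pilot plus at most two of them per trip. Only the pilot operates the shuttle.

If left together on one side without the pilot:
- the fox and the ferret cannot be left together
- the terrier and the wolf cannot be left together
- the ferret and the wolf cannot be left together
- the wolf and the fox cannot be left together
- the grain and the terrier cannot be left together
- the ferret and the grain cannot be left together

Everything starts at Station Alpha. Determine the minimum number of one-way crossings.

Whatever the first load, the items left behind include a forbidden pair without the pilot. No opening move is safe, so no plan exists.

impossible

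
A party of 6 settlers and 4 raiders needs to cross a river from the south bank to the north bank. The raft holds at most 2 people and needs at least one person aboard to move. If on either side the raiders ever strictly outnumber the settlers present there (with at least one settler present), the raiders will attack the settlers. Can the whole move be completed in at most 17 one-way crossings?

Yes — this plan uses 17 crossings (≤ 17):
1. 2 raiders → the north bank.  (the south bank: 6S 2R; the north bank: 0S 2R)
2. 1 raider ← the south bank.  (the south bank: 6S 3R; the north bank: 0S 1R)
3. 2 raiders → the north bank.  (the south bank: 6S 1R; the north bank: 0S 3R)
4. 1 raider ← the south bank.  (the south bank: 6S 2R; the north bank: 0S 2R)
5. 2 settlers → the north bank.  (the south bank: 4S 2R; the north bank: 2S 2R)
6. 1 raider ← the south bank.  (the south bank: 4S 3R; the north bank: 2S 1R)
7. 1 settler and 1 raider → the north bank.  (the south bank: 3S 2R; the north bank: 3S 2R)
8. 1 raider ← the south bank.  (the south bank: 3S 3R; the north bank: 3S 1R)
9. 2 raiders → the north bank.  (the south bank: 3S 1R; the north bank: 3S 3R)
10. 1 raider ← the south bank.  (the south bank: 3S 2R; the north bank: 3S 2R)
11. 1 settler and 1 raider → the north bank.  (the south bank: 2S 1R; the north bank: 4S 3R)
12. 1 raider ← the south bank.  (the south bank: 2S 2R; the north bank: 4S 2R)
13. 2 raiders → the north bank.  (the south bank: 2S 0R; the north bank: 4S 4R)
14. 1 raider ← the south bank.  (the south bank: 2S 1R; the north bank: 4S 3R)
15. 1 settler and 1 raider → the north bank.  (the south bank: 1S 0R; the north bank: 5S 4R)
16. 1 raider ← the south bank.  (the south bank: 1S 1R; the north bank: 5S 3R)
17. 1 settler and 1 raider → the north bank.  (the south bank: 0S 0R; the north bank: 6S 4R)

Yes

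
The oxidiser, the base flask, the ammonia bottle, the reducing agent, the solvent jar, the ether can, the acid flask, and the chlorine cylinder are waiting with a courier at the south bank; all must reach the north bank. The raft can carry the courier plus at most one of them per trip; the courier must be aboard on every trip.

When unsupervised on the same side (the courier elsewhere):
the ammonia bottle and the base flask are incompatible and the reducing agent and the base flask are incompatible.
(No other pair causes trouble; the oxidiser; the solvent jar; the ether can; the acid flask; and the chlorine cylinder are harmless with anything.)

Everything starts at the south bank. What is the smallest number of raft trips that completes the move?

17

Counting alone: the courier can take at most 1 across per trip to the north bank, so moving all 8 needs at least 8 loaded trips out, with a return between consecutive ones — at least 15 crossings.
The safety rule pushes this higher. Following every safe sequence of crossings, the most of the 8 that can be at the north bank as the raft arrives there on crossing 15 is 7 — never all 8.
So no plan with fewer than 17 crossings exists, and this one achieves 17:
1. Courier goes to the north bank with the base flask.
2. Courier goes back to the south bank alone.
3. Courier goes to the north bank with the oxidiser.
4. Courier goes back to the south bank alone.
5. Courier goes to the north bank with the ammonia bottle.
6. Courier goes back to the south bank with the base flask.
7. Courier goes to the north bank with the reducing agent.
8. Courier goes back to the south bank alone.
9. Courier goes to the north bank with the solvent jar.
10. Courier goes back to the south bank alone.
11. Courier goes to the north bank with the ether can.
12. Courier goes back to the south bank alone.
13. Courier goes to the north bank with the acid flask.
14. Courier goes back to the south bank alone.
15. Courier goes to the north bank with the chlorine cylinder.
16. Courier goes back to the south bank alone.
17. Courier goes to the north bank with the base flask.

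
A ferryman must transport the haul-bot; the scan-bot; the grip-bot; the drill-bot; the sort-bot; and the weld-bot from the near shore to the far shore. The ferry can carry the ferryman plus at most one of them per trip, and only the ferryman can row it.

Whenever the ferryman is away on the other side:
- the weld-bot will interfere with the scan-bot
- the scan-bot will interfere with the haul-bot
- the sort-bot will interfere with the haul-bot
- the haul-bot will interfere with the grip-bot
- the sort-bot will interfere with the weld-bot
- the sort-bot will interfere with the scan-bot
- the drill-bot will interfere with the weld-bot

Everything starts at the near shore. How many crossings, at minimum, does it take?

impossible

Whatever the first load, the items left behind include a forbidden pair without the ferryman. No opening move is safe, so no plan exists.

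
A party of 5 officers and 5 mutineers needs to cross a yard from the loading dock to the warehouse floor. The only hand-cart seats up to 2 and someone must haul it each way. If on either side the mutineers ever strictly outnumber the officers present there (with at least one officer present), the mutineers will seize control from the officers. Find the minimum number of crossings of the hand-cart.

impossible

Following every safe sequence of crossings from the start, the most of the 10 that can be at the warehouse floor as the hand-cart arrives there on crossings 1, 3, 5, 7 is 2, 3, 4, 5 respectively; the best ever achieved is 5 of 10.
From crossing 9 on, no configuration arises that was not already reachable earlier: only 13 distinct safe configurations (who is on which side, and where the hand-cart is) can ever be reached, none of them has everyone across, and every continuation just revisits them. They are: 0 officers + 0 mutineers across (hand-cart back at the start); 0 officers + 1 mutineer across (hand-cart there); 0 officers + 1 mutineer across (hand-cart back at the start); 0 officers + 2 mutineers across (hand-cart there); 0 officers + 2 mutineers across (hand-cart back at the start); 0 officers + 3 mutineers across (hand-cart there); 0 officers + 3 mutineers across (hand-cart back at the start); 0 officers + 4 mutineers across (hand-cart there); 0 officers + 4 mutineers across (hand-cart back at the start); 0 officers + 5 mutineers across (hand-cart there); 1 officer + 1 mutineer across (hand-cart there); 1 officer + 1 mutineer across (hand-cart back at the start); 2 officers + 2 mutineers across (hand-cart there). So no valid plan exists.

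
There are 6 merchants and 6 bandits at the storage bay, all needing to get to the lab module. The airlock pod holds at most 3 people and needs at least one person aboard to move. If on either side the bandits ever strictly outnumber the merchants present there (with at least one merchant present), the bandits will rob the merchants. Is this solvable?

Following every safe sequence of crossings from the start, the most of the 12 that can be at the lab module as the airlock pod arrives there on crossings 1, 3, 5 is 3, 5, 6 respectively; the best ever achieved is 6 of 12.
From crossing 7 on, no configuration arises that was not already reachable earlier: only 17 distinct safe configurations (who is on which side, and where the airlock pod is) can ever be reached, none of them has everyone across, and every continuation just revisits them. They are: 0 merchants + 0 bandits across (airlock pod back at the start); 0 merchants + 1 bandit across (airlock pod there); 0 merchants + 1 bandit across (airlock pod back at the start); 0 merchants + 2 bandits across (airlock pod there); 0 merchants + 2 bandits across (airlock pod back at the start); 0 merchants + 3 bandits across (airlock pod there); 0 merchants + 3 bandits across (airlock pod back at the start); 0 merchants + 4 bandits across (airlock pod there); 0 merchants + 4 bandits across (airlock pod back at the start); 0 merchants + 5 bandits across (airlock pod there); 0 merchants + 5 bandits across (airlock pod back at the start); 0 merchants + 6 bandits across (airlock pod there); 1 merchant + 1 bandit across (airlock pod there); 1 merchant + 1 bandit across (airlock pod back at the start); 2 merchants + 2 bandits across (airlock pod there); 2 merchants + 2 bandits across (airlock pod back at the start); 3 merchants + 3 bandits across (airlock pod there). So no valid plan exists.

No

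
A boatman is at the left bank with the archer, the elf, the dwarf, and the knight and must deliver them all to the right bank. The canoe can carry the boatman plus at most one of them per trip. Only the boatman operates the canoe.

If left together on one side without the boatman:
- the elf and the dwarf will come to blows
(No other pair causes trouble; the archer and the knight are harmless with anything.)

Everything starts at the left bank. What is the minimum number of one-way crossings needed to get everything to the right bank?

7

Counting alone: the boatman can take at most 1 across per trip to the right bank, so moving all 4 needs at least 4 loaded trips out, with a return between consecutive ones — at least 7 crossings.
The plan below uses exactly 7 crossings, so it is optimal:
1. Boatman goes to the right bank with the elf.  [the left bank: the archer, the dwarf, the knight | the right bank: the elf]
2. Boatman goes back to the left bank alone.  [the left bank: the archer, the dwarf, the knight | the right bank: the elf]
3. Boatman goes to the right bank with the archer.  [the left bank: the dwarf, the knight | the right bank: the archer, the elf]
4. Boatman goes back to the left bank alone.  [the left bank: the dwarf, the knight | the right bank: the archer, the elf]
5. Boatman goes to the right bank with the knight.  [the left bank: the dwarf | the right bank: the archer, the elf, the knight]
6. Boatman goes back to the left bank alone.  [the left bank: the dwarf | the right bank: the archer, the elf, the knight]
7. Boatman goes to the right bank with the dwarf.  [the left bank: — | the right bank: the archer, the dwarf, the elf, the knight]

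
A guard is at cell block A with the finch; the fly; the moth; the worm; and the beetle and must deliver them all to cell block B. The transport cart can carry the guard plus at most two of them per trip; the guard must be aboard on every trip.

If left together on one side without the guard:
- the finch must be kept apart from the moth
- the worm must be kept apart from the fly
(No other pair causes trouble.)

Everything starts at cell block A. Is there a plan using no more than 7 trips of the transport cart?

Yes

Yes — this plan uses 5 crossings (≤ 7):
1. Guard goes to cell block B with the finch and the fly.  [cell block A: the beetle, the moth, the worm | cell block B: the finch, the fly]
2. Guard goes back to cell block A alone.  [cell block A: the beetle, the moth, the worm | cell block B: the finch, the fly]
3. Guard goes to cell block B with the beetle.  [cell block A: the moth, the worm | cell block B: the beetle, the finch, the fly]
4. Guard goes back to cell block A alone.  [cell block A: the moth, the worm | cell block B: the beetle, the finch, the fly]
5. Guard goes to cell block B with the moth and the worm.  [cell block A: — | cell block B: the beetle, the finch, the fly, the moth, the worm]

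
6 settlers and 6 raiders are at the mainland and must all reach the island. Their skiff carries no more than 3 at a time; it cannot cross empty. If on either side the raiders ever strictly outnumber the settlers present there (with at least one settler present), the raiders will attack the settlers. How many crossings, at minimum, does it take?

Following every safe sequence of crossings from the start, the most of the 12 that can be at the island as the skiff arrives there on crossings 1, 3, 5 is 3, 5, 6 respectively; the best ever achieved is 6 of 12.
From crossing 7 on, no configuration arises that was not already reachable earlier: only 17 distinct safe configurations (who is on which side, and where the skiff is) can ever be reached, none of them has everyone across, and every continuation just revisits them. They are: 0 settlers + 0 raiders across (skiff back at the start); 0 settlers + 1 raider across (skiff there); 0 settlers + 1 raider across (skiff back at the start); 0 settlers + 2 raiders across (skiff there); 0 settlers + 2 raiders across (skiff back at the start); 0 settlers + 3 raiders across (skiff there); 0 settlers + 3 raiders across (skiff back at the start); 0 settlers + 4 raiders across (skiff there); 0 settlers + 4 raiders across (skiff back at the start); 0 settlers + 5 raiders across (skiff there); 0 settlers + 5 raiders across (skiff back at the start); 0 settlers + 6 raiders across (skiff there); 1 settler + 1 raider across (skiff there); 1 settler + 1 raider across (skiff back at the start); 2 settlers + 2 raiders across (skiff there); 2 settlers + 2 raiders across (skiff back at the start); 3 settlers + 3 raiders across (skiff there). So no valid plan exists.

impossible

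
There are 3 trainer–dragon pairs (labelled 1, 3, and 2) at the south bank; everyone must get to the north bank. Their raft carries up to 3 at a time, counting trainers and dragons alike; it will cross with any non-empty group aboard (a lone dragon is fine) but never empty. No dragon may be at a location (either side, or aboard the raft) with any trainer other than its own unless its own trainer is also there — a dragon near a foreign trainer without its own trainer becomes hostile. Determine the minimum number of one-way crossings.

Counting alone: each trip to the north bank takes at most 3 across and each return brings at least 1 back, so after t trips out (and t−1 returns) at most 3t − (t−1) of the 6 are across; that first reaches 6 at t = 3, so at least 5 crossings are needed.
The plan below uses exactly 5 crossings, so it is optimal:
1. dragon 1 and trainer 1 cross → the north bank.
2. trainer 1 crosses ← the south bank.
3. trainer 1, trainer 2, and trainer 3 cross → the north bank.
4. dragon 1 crosses ← the south bank.
5. dragon 1, dragon 2, and dragon 3 cross → the north bank.

5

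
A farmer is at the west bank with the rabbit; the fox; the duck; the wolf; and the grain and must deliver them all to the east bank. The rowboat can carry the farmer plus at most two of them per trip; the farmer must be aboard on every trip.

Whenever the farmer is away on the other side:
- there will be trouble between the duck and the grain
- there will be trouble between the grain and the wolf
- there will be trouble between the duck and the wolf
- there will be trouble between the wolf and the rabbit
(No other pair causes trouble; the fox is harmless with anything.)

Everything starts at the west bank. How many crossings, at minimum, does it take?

Counting alone: the farmer can take at most 2 across per trip to the east bank, so moving all 5 needs at least 3 loaded trips out, with a return between consecutive ones — at least 5 crossings.
The safety rule pushes this higher. Following every safe sequence of crossings, the most of the 5 that can be at the east bank as the rowboat arrives there on crossing 5 is 4 — never all 5.
So no plan with fewer than 7 crossings exists, and this one achieves 7:
1. Farmer goes to the east bank with the duck and the wolf.
2. Farmer goes back to the west bank with the duck.
3. Farmer goes to the east bank with the duck and the rabbit.
4. Farmer goes back to the west bank with the wolf.
5. Farmer goes to the east bank with the fox and the wolf.
6. Farmer goes back to the west bank with the wolf.
7. Farmer goes to the east bank with the grain and the wolf.

7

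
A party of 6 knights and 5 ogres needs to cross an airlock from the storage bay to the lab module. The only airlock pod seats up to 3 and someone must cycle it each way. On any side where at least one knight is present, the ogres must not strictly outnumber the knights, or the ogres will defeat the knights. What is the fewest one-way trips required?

Counting alone: each trip to the lab module takes at most 3 across and each return brings at least 1 back, so after t trips out (and t−1 returns) at most 3t − (t−1) of the 11 are across; that first reaches 11 at t = 5, so at least 9 crossings are needed.
The plan below uses exactly 9 crossings, so it is optimal:
1. 3 ogres → the lab module.  (the storage bay: 6K 2O; the lab module: 0K 3O)
2. 1 ogre ← the storage bay.  (the storage bay: 6K 3O; the lab module: 0K 2O)
3. 3 knights → the lab module.  (the storage bay: 3K 3O; the lab module: 3K 2O)
4. 1 knight ← the storage bay.  (the storage bay: 4K 3O; the lab module: 2K 2O)
5. 2 knights and 1 ogre → the lab module.  (the storage bay: 2K 2O; the lab module: 4K 3O)
6. 1 knight ← the storage bay.  (the storage bay: 3K 2O; the lab module: 3K 3O)
7. 2 knights and 1 ogre → the lab module.  (the storage bay: 1K 1O; the lab module: 5K 4O)
8. 1 knight ← the storage bay.  (the storage bay: 2K 1O; the lab module: 4K 4O)
9. 2 knights and 1 ogre → the lab module.  (the storage bay: 0K 0O; the lab module: 6K 5O)

9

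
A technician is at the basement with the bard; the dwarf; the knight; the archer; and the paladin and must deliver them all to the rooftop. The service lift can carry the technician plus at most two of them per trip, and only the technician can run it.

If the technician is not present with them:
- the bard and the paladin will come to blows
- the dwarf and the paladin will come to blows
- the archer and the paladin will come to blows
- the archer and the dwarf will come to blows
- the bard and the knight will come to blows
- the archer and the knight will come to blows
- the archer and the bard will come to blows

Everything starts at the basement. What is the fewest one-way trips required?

impossible

Whatever the first load, the items left behind include a forbidden pair without the technician. No opening move is safe, so no plan exists.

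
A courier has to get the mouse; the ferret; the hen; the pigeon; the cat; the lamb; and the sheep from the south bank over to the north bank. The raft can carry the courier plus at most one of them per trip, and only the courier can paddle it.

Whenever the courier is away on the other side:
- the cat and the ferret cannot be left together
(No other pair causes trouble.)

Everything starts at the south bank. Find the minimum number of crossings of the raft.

Counting alone: the courier can take at most 1 across per trip to the north bank, so moving all 7 needs at least 7 loaded trips out, with a return between consecutive ones — at least 13 crossings.
The plan below uses exactly 13 crossings, so it is optimal:
1. Courier goes to the north bank with the ferret.  [the south bank: the cat, the hen, the lamb, the mouse, the pigeon, the sheep | the north bank: the ferret]
2. Courier goes back to the south bank alone.  [the south bank: the cat, the hen, the lamb, the mouse, the pigeon, the sheep | the north bank: the ferret]
3. Courier goes to the north bank with the mouse.  [the south bank: the cat, the hen, the lamb, the pigeon, the sheep | the north bank: the ferret, the mouse]
4. Courier goes back to the south bank alone.  [the south bank: the cat, the hen, the lamb, the pigeon, the sheep | the north bank: the ferret, the mouse]
5. Courier goes to the north bank with the hen.  [the south bank: the cat, the lamb, the pigeon, the sheep | the north bank: the ferret, the hen, the mouse]
6. Courier goes back to the south bank alone.  [the south bank: the cat, the lamb, the pigeon, the sheep | the north bank: the ferret, the hen, the mouse]
7. Courier goes to the north bank with the pigeon.  [the south bank: the cat, the lamb, the sheep | the north bank: the ferret, the hen, the mouse, the pigeon]
8. Courier goes back to the south bank alone.  [the south bank: the cat, the lamb, the sheep | the north bank: the ferret, the hen, the mouse, the pigeon]
9. Courier goes to the north bank with the lamb.  [the south bank: the cat, the sheep | the north bank: the ferret, the hen, the lamb, the mouse, the pigeon]
10. Courier goes back to the south bank alone.  [the south bank: the cat, the sheep | the north bank: the ferret, the hen, the lamb, the mouse, the pigeon]
11. Courier goes to the north bank with the sheep.  [the south bank: the cat | the north bank: the ferret, the hen, the lamb, the mouse, the pigeon, the sheep]
12. Courier goes back to the south bank alone.  [the south bank: the cat | the north bank: the ferret, the hen, the lamb, the mouse, the pigeon, the sheep]
13. Courier goes to the north bank with the cat.  [the south bank: — | the north bank: the cat, the ferret, the hen, the lamb, the mouse, the pigeon, the sheep]

13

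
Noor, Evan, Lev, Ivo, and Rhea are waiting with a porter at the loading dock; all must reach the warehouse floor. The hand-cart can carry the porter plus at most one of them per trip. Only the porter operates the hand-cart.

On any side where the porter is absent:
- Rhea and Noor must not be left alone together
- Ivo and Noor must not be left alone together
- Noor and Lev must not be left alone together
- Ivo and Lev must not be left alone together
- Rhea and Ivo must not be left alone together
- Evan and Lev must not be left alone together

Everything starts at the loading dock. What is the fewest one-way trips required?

Whatever the first load, the items left behind include a forbidden pair without the porter. No opening move is safe, so no plan exists.

impossible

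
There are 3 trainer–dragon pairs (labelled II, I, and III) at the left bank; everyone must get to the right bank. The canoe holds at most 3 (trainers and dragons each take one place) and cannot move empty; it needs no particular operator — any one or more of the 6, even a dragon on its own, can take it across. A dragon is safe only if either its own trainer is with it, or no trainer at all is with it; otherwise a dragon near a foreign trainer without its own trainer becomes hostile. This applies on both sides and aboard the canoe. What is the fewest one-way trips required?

Counting alone: each trip to the right bank takes at most 3 across and each return brings at least 1 back, so after t trips out (and t−1 returns) at most 3t − (t−1) of the 6 are across; that first reaches 6 at t = 3, so at least 5 crossings are needed.
The plan below uses exactly 5 crossings, so it is optimal:
1. dragon II and trainer II cross → the right bank.
2. trainer II crosses ← the left bank.
3. trainer I, trainer II, and trainer III cross → the right bank.
4. dragon II crosses ← the left bank.
5. dragon I, dragon II, and dragon III cross → the right bank.

5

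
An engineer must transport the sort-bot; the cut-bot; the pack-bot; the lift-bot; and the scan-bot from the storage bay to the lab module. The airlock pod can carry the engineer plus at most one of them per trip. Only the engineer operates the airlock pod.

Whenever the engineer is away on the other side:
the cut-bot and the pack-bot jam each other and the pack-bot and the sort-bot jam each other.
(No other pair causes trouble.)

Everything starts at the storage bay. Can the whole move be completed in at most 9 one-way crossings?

No

Counting alone: the engineer can take at most 1 across per trip to the lab module, so moving all 5 needs at least 5 loaded trips out, with a return between consecutive ones — at least 9 crossings.
The safety rule pushes this higher. Following every safe sequence of crossings, the most of the 5 that can be at the lab module as the airlock pod arrives there on crossing 9 is 4 — never all 5.
So the move cannot be finished within 9 crossings. (The shortest complete plan takes 11:)
1. Engineer goes to the lab module with the pack-bot.
2. Engineer goes back to the storage bay alone.
3. Engineer goes to the lab module with the sort-bot.
4. Engineer goes back to the storage bay with the pack-bot.
5. Engineer goes to the lab module with the cut-bot.
6. Engineer goes back to the storage bay alone.
7. Engineer goes to the lab module with the lift-bot.
8. Engineer goes back to the storage bay alone.
9. Engineer goes to the lab module with the scan-bot.
10. Engineer goes back to the storage bay alone.
11. Engineer goes to the lab module with the pack-bot.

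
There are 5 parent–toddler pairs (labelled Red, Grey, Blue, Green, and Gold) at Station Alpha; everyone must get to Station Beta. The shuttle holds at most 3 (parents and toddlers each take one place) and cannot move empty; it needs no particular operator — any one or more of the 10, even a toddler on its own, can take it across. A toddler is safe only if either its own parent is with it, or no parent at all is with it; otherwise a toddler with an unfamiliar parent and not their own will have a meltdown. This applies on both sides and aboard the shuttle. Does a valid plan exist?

Yes

1. parent Red and toddler Red cross → Station Beta.
2. parent Red crosses ← Station Alpha.
3. toddler Blue, toddler Green, and toddler Grey cross → Station Beta.
4. toddler Red crosses ← Station Alpha.
5. parent Blue, parent Green, and parent Grey cross → Station Beta.
6. parent Grey and toddler Grey cross ← Station Alpha.
7. parent Gold, parent Grey, and parent Red cross → Station Beta.
8. toddler Blue crosses ← Station Alpha.
9. toddler Grey and toddler Red cross → Station Beta.
10. toddler Red crosses ← Station Alpha.
11. toddler Blue, toddler Gold, and toddler Red cross → Station Beta.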